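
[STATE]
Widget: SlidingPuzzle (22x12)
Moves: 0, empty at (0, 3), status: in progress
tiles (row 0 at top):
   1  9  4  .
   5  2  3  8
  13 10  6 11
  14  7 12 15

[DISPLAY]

┌────┬────┬────┬────┐ 
│  1 │  9 │  4 │    │ 
├────┼────┼────┼────┤ 
│  5 │  2 │  3 │  8 │ 
├────┼────┼────┼────┤ 
│ 13 │ 10 │  6 │ 11 │ 
├────┼────┼────┼────┤ 
│ 14 │  7 │ 12 │ 15 │ 
└────┴────┴────┴────┘ 
Moves: 0              
                      
                      


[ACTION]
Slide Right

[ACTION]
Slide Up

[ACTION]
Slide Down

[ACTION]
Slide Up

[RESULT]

┌────┬────┬────┬────┐ 
│  1 │  9 │  3 │  4 │ 
├────┼────┼────┼────┤ 
│  5 │  2 │    │  8 │ 
├────┼────┼────┼────┤ 
│ 13 │ 10 │  6 │ 11 │ 
├────┼────┼────┼────┤ 
│ 14 │  7 │ 12 │ 15 │ 
└────┴────┴────┴────┘ 
Moves: 4              
                      
                      


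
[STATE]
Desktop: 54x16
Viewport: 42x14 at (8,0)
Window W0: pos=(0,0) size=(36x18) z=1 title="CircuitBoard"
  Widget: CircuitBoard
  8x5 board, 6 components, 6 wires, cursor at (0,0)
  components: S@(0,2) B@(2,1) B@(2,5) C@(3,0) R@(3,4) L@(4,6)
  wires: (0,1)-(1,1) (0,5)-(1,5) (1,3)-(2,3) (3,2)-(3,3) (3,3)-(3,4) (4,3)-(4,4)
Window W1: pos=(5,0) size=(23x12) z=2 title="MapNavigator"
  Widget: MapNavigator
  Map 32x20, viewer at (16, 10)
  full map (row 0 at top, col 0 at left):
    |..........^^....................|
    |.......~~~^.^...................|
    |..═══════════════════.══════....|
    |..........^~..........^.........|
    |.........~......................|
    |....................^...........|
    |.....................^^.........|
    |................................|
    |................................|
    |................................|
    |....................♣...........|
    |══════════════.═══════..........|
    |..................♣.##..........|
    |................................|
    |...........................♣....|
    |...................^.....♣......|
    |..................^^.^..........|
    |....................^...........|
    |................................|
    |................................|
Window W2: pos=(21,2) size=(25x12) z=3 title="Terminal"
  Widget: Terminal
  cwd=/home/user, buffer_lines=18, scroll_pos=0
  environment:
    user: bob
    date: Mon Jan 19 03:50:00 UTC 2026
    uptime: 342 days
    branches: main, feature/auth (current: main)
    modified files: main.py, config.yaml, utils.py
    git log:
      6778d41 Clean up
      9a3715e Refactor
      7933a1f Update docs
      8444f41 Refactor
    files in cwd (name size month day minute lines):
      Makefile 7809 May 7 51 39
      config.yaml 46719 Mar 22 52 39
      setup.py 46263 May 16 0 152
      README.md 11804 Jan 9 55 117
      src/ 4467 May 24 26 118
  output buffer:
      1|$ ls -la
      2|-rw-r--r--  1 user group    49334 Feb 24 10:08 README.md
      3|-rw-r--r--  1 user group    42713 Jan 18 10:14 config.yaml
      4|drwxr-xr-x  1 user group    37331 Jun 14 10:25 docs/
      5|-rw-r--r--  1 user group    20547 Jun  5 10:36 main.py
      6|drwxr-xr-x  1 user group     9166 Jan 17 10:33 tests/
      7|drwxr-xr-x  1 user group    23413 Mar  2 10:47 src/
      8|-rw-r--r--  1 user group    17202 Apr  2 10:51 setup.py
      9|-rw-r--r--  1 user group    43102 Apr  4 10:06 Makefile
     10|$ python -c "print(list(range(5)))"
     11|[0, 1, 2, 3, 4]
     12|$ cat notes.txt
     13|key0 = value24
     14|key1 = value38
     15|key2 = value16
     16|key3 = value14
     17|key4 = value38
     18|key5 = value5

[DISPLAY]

━━━━━━━━━━━━━━━━━━━┓━━━━━━━┓              
apNavigator        ┃       ┃              
─────────────┏━━━━━━━━━━━━━━━━━━━━━━━┓    
.............┃ Terminal              ┃    
.............┠───────────────────────┨    
.............┃$ ls -la               ┃    
.............┃-rw-r--r--  1 user grou┃    
........@...♣┃-rw-r--r--  1 user grou┃    
══════.══════┃drwxr-xr-x  1 user grou┃    
..........♣.#┃-rw-r--r--  1 user grou┃    
.............┃drwxr-xr-x  1 user grou┃    
━━━━━━━━━━━━━┃drwxr-xr-x  1 user grou┃    
         · ─ ┃-rw-r--r--  1 user grou┃    
 (0,0)       ┗━━━━━━━━━━━━━━━━━━━━━━━┛    


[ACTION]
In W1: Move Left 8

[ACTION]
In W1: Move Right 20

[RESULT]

━━━━━━━━━━━━━━━━━━━┓━━━━━━━┓              
apNavigator        ┃       ┃              
─────────────┏━━━━━━━━━━━━━━━━━━━━━━━┓    
.^^......... ┃ Terminal              ┃    
............ ┠───────────────────────┨    
............ ┃$ ls -la               ┃    
............ ┃-rw-r--r--  1 user grou┃    
♣.......@... ┃-rw-r--r--  1 user grou┃    
══.......... ┃drwxr-xr-x  1 user grou┃    
##.......... ┃-rw-r--r--  1 user grou┃    
............ ┃drwxr-xr-x  1 user grou┃    
━━━━━━━━━━━━━┃drwxr-xr-x  1 user grou┃    
         · ─ ┃-rw-r--r--  1 user grou┃    
 (0,0)       ┗━━━━━━━━━━━━━━━━━━━━━━━┛    


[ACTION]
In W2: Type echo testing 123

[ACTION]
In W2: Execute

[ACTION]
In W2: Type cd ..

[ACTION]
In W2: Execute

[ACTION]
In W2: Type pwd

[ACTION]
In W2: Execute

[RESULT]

━━━━━━━━━━━━━━━━━━━┓━━━━━━━┓              
apNavigator        ┃       ┃              
─────────────┏━━━━━━━━━━━━━━━━━━━━━━━┓    
.^^......... ┃ Terminal              ┃    
............ ┠───────────────────────┨    
............ ┃key5 = value5          ┃    
............ ┃$ echo testing 123     ┃    
♣.......@... ┃testing 123            ┃    
══.......... ┃$ cd ..                ┃    
##.......... ┃                       ┃    
............ ┃$ pwd                  ┃    
━━━━━━━━━━━━━┃/home                  ┃    
         · ─ ┃$ █                    ┃    
 (0,0)       ┗━━━━━━━━━━━━━━━━━━━━━━━┛    


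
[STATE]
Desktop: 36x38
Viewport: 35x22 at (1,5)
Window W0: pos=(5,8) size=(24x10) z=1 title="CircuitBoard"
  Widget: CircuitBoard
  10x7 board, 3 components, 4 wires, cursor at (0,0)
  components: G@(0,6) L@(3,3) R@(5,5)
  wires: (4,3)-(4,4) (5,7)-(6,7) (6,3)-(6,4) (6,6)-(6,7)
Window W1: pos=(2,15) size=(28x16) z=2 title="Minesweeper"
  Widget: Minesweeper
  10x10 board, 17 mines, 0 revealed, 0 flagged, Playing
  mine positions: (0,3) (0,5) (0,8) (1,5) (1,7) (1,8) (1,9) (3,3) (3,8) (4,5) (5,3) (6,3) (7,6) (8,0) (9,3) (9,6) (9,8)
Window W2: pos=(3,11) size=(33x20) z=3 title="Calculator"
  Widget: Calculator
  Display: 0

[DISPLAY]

                                   
                                   
                                   
    ┏━━━━━━━━━━━━━━━━━━━━━━┓       
    ┃ CircuitBoard         ┃       
    ┠──────────────────────┨       
  ┏━━━━━━━━━━━━━━━━━━━━━━━━━━━━━━━┓
  ┃ Calculator                    ┃
  ┠───────────────────────────────┨
  ┃                              0┃
 ┏┃┌───┬───┬───┬───┐              ┃
 ┃┃│ 7 │ 8 │ 9 │ ÷ │              ┃
 ┠┃├───┼───┼───┼───┤              ┃
 ┃┃│ 4 │ 5 │ 6 │ × │              ┃
 ┃┃├───┼───┼───┼───┤              ┃
 ┃┃│ 1 │ 2 │ 3 │ - │              ┃
 ┃┃├───┼───┼───┼───┤              ┃
 ┃┃│ 0 │ . │ = │ + │              ┃
 ┃┃├───┼───┼───┼───┤              ┃
 ┃┃│ C │ MC│ MR│ M+│              ┃
 ┃┃└───┴───┴───┴───┘              ┃
 ┃┃                               ┃


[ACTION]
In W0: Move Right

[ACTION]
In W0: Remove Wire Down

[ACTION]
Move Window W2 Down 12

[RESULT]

                                   
                                   
                                   
    ┏━━━━━━━━━━━━━━━━━━━━━━┓       
    ┃ CircuitBoard         ┃       
    ┠──────────────────────┨       
    ┃   0 1 2 3 4 5 6 7 8 9┃       
    ┃0      [.]            ┃       
    ┃                      ┃       
    ┃1                     ┃       
 ┏━━━━━━━━━━━━━━━━━━━━━━━━━━┓      
 ┃ Minesweeper              ┃      
 ┠──────────────────────────┨      
 ┃┏━━━━━━━━━━━━━━━━━━━━━━━━━━━━━━━┓
 ┃┃ Calculator                    ┃
 ┃┠───────────────────────────────┨
 ┃┃                              0┃
 ┃┃┌───┬───┬───┬───┐              ┃
 ┃┃│ 7 │ 8 │ 9 │ ÷ │              ┃
 ┃┃├───┼───┼───┼───┤              ┃
 ┃┃│ 4 │ 5 │ 6 │ × │              ┃
 ┃┃├───┼───┼───┼───┤              ┃


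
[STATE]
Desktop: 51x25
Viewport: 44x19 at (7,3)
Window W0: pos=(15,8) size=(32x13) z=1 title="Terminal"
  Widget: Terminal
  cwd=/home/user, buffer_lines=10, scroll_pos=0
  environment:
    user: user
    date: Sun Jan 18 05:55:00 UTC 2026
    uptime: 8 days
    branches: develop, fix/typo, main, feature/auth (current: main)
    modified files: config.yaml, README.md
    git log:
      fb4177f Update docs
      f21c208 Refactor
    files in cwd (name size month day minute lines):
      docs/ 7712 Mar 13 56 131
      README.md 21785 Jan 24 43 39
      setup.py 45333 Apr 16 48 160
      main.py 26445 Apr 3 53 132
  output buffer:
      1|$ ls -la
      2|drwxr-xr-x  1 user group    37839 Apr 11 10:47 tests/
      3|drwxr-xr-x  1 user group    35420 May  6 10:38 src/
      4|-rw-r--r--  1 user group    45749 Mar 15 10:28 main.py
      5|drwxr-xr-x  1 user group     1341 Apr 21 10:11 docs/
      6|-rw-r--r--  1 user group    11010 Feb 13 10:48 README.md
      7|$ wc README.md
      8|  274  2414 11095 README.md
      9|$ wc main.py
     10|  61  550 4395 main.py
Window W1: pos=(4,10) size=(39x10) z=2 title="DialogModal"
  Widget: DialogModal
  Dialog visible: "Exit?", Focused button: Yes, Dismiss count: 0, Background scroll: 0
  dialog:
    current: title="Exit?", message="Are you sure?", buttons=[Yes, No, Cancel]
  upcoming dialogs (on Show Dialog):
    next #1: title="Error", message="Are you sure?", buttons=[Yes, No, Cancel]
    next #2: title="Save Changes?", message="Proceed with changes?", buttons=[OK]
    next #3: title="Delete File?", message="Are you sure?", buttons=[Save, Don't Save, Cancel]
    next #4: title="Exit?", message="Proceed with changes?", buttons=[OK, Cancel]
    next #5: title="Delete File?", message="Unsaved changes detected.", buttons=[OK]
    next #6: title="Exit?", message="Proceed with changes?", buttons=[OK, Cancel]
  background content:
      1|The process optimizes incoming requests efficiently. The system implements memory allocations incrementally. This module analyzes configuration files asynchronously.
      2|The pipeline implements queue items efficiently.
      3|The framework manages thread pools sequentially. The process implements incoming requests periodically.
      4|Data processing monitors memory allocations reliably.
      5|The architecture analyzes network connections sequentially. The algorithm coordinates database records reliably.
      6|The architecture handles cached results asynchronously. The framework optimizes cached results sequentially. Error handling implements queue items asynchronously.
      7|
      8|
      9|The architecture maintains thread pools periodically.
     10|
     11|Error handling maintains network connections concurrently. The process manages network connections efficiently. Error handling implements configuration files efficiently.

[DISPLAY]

                                            
                                            
                                            
                                            
                                            
        ┏━━━━━━━━━━━━━━━━━━━━━━━━━━━━━━┓    
        ┃ Terminal                     ┃    
━━━━━━━━━━━━━━━━━━━━━━━━━━━━━━━━━━━┓───┨    
ialogModal                         ┃   ┃    
───────────────────────────────────┨ 37┃    
e pro┌─────────────────────┐ reques┃ 35┃    
e pip│        Exit?        │items e┃ 45┃    
e fra│    Are you sure?    │ools se┃  1┃    
ta pr│ [Yes]  No   Cancel  │y alloc┃ 11┃    
e arc└─────────────────────┘ork con┃   ┃    
e architecture handles cached resul┃   ┃    
━━━━━━━━━━━━━━━━━━━━━━━━━━━━━━━━━━━┛   ┃    
        ┗━━━━━━━━━━━━━━━━━━━━━━━━━━━━━━┛    
                                            


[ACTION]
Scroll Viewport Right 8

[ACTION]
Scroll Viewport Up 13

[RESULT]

                                            
                                            
                                            
                                            
                                            
                                            
                                            
                                            
        ┏━━━━━━━━━━━━━━━━━━━━━━━━━━━━━━┓    
        ┃ Terminal                     ┃    
━━━━━━━━━━━━━━━━━━━━━━━━━━━━━━━━━━━┓───┨    
ialogModal                         ┃   ┃    
───────────────────────────────────┨ 37┃    
e pro┌─────────────────────┐ reques┃ 35┃    
e pip│        Exit?        │items e┃ 45┃    
e fra│    Are you sure?    │ools se┃  1┃    
ta pr│ [Yes]  No   Cancel  │y alloc┃ 11┃    
e arc└─────────────────────┘ork con┃   ┃    
e architecture handles cached resul┃   ┃    


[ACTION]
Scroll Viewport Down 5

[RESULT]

                                            
                                            
                                            
        ┏━━━━━━━━━━━━━━━━━━━━━━━━━━━━━━┓    
        ┃ Terminal                     ┃    
━━━━━━━━━━━━━━━━━━━━━━━━━━━━━━━━━━━┓───┨    
ialogModal                         ┃   ┃    
───────────────────────────────────┨ 37┃    
e pro┌─────────────────────┐ reques┃ 35┃    
e pip│        Exit?        │items e┃ 45┃    
e fra│    Are you sure?    │ools se┃  1┃    
ta pr│ [Yes]  No   Cancel  │y alloc┃ 11┃    
e arc└─────────────────────┘ork con┃   ┃    
e architecture handles cached resul┃   ┃    
━━━━━━━━━━━━━━━━━━━━━━━━━━━━━━━━━━━┛   ┃    
        ┗━━━━━━━━━━━━━━━━━━━━━━━━━━━━━━┛    
                                            
                                            
                                            


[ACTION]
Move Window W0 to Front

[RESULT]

                                            
                                            
                                            
        ┏━━━━━━━━━━━━━━━━━━━━━━━━━━━━━━┓    
        ┃ Terminal                     ┃    
━━━━━━━━┠──────────────────────────────┨    
ialogMod┃$ ls -la                      ┃    
────────┃drwxr-xr-x  1 user group    37┃    
e pro┌──┃drwxr-xr-x  1 user group    35┃    
e pip│  ┃-rw-r--r--  1 user group    45┃    
e fra│  ┃drwxr-xr-x  1 user group     1┃    
ta pr│ [┃-rw-r--r--  1 user group    11┃    
e arc└──┃$ wc README.md                ┃    
e archit┃  274  2414 11095 README.md   ┃    
━━━━━━━━┃$ wc main.py                  ┃    
        ┗━━━━━━━━━━━━━━━━━━━━━━━━━━━━━━┛    
                                            
                                            
                                            


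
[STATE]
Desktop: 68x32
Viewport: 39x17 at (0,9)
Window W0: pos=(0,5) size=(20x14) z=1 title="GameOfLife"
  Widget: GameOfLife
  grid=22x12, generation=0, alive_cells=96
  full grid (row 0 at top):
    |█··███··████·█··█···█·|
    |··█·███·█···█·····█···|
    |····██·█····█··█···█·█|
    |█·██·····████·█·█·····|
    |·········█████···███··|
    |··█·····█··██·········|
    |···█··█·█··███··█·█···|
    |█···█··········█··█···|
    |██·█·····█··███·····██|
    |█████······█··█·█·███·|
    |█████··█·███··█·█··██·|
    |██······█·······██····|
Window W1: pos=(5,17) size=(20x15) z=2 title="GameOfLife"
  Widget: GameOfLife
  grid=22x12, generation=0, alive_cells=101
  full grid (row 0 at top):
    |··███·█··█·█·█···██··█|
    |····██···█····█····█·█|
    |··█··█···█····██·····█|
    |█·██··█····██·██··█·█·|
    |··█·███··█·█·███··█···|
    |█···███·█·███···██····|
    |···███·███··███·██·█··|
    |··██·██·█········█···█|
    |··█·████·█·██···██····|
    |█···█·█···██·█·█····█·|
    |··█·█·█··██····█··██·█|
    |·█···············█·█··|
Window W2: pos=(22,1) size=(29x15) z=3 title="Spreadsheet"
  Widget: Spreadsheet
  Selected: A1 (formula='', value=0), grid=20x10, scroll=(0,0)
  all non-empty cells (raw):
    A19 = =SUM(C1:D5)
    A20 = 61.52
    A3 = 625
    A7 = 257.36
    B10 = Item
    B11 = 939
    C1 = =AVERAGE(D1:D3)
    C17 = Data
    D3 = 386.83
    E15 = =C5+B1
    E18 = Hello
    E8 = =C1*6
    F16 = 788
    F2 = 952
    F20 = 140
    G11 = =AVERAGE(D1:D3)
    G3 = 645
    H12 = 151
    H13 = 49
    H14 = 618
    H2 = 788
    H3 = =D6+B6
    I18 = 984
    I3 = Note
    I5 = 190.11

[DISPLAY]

┃█·███·█···█·····█·┃  ┃  3      625    
┃··██·█····█··█···█┃  ┃  4        0    
┃██·····████·█·█···┃  ┃  5        0    
┃·······█████···███┃  ┃  6        0    
┃█·····█··██·······┃  ┃  7   257.36    
┃·█··█·█··███··█·█·┃  ┃  8        0    
┃··█··········█··█·┃  ┗━━━━━━━━━━━━━━━━
┃·█·····█··███·····┃                   
┃███·┏━━━━━━━━━━━━━━━━━━┓              
┗━━━━┃ GameOfLife       ┃              
     ┠──────────────────┨              
     ┃Gen: 0            ┃              
     ┃··██···█····█····█┃              
     ┃█··█···█····██····┃              
     ┃██··█····██·██··█·┃              
     ┃█·███··█·█·███··█·┃              
     ┃··███·█·███···██··┃              


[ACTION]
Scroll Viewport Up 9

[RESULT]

                                       
                      ┏━━━━━━━━━━━━━━━━
                      ┃ Spreadsheet    
                      ┠────────────────
                      ┃A1:             
┏━━━━━━━━━━━━━━━━━━┓  ┃       A       B
┃ GameOfLife       ┃  ┃----------------
┠──────────────────┨  ┃  1      [0]    
┃Gen: 0            ┃  ┃  2        0    
┃█·███·█···█·····█·┃  ┃  3      625    
┃··██·█····█··█···█┃  ┃  4        0    
┃██·····████·█·█···┃  ┃  5        0    
┃·······█████···███┃  ┃  6        0    
┃█·····█··██·······┃  ┃  7   257.36    
┃·█··█·█··███··█·█·┃  ┃  8        0    
┃··█··········█··█·┃  ┗━━━━━━━━━━━━━━━━
┃·█·····█··███·····┃                   


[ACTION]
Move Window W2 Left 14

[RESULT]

                                       
        ┏━━━━━━━━━━━━━━━━━━━━━━━━━━━┓  
        ┃ Spreadsheet               ┃  
        ┠───────────────────────────┨  
        ┃A1:                        ┃  
┏━━━━━━━┃       A       B       C   ┃  
┃ GameOf┃---------------------------┃  
┠───────┃  1      [0]       0  128.9┃  
┃Gen: 0 ┃  2        0       0       ┃  
┃█·███·█┃  3      625       0       ┃  
┃··██·█·┃  4        0       0       ┃  
┃██·····┃  5        0       0       ┃  
┃·······┃  6        0       0       ┃  
┃█·····█┃  7   257.36       0       ┃  
┃·█··█·█┃  8        0       0       ┃  
┃··█····┗━━━━━━━━━━━━━━━━━━━━━━━━━━━┛  
┃·█·····█··███·····┃                   


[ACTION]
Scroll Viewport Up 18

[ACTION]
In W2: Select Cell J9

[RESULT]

                                       
        ┏━━━━━━━━━━━━━━━━━━━━━━━━━━━┓  
        ┃ Spreadsheet               ┃  
        ┠───────────────────────────┨  
        ┃J9:                        ┃  
┏━━━━━━━┃       A       B       C   ┃  
┃ GameOf┃---------------------------┃  
┠───────┃  1        0       0  128.9┃  
┃Gen: 0 ┃  2        0       0       ┃  
┃█·███·█┃  3      625       0       ┃  
┃··██·█·┃  4        0       0       ┃  
┃██·····┃  5        0       0       ┃  
┃·······┃  6        0       0       ┃  
┃█·····█┃  7   257.36       0       ┃  
┃·█··█·█┃  8        0       0       ┃  
┃··█····┗━━━━━━━━━━━━━━━━━━━━━━━━━━━┛  
┃·█·····█··███·····┃                   


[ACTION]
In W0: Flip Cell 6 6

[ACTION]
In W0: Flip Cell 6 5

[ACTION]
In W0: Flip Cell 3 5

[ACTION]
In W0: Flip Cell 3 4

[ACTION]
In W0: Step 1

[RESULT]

                                       
        ┏━━━━━━━━━━━━━━━━━━━━━━━━━━━┓  
        ┃ Spreadsheet               ┃  
        ┠───────────────────────────┨  
        ┃J9:                        ┃  
┏━━━━━━━┃       A       B       C   ┃  
┃ GameOf┃---------------------------┃  
┠───────┃  1        0       0  128.9┃  
┃Gen: 1 ┃  2        0       0       ┃  
┃······█┃  3      625       0       ┃  
┃█····██┃  4        0       0       ┃  
┃·█·██·█┃  5        0       0       ┃  
┃█·█···█┃  6        0       0       ┃  
┃······█┃  7   257.36       0       ┃  
┃·██····┃  8        0       0       ┃  
┃███····┗━━━━━━━━━━━━━━━━━━━━━━━━━━━┛  
┃··········███··██·┃                   


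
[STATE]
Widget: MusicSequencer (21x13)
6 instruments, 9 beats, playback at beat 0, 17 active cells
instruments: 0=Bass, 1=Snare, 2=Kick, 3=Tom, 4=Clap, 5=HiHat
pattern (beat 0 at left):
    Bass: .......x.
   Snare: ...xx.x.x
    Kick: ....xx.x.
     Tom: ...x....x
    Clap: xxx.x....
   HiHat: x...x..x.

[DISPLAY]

      ▼12345678      
  Bass·······█·      
 Snare···██·█·█      
  Kick····██·█·      
   Tom···█····█      
  Clap███·█····      
 HiHat█···█··█·      
                     
                     
                     
                     
                     
                     


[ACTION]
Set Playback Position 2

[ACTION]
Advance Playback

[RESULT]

      012▼45678      
  Bass·······█·      
 Snare···██·█·█      
  Kick····██·█·      
   Tom···█····█      
  Clap███·█····      
 HiHat█···█··█·      
                     
                     
                     
                     
                     
                     


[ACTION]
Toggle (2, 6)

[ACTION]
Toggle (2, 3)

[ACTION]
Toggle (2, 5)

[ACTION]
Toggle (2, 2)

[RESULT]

      012▼45678      
  Bass·······█·      
 Snare···██·█·█      
  Kick··███·██·      
   Tom···█····█      
  Clap███·█····      
 HiHat█···█··█·      
                     
                     
                     
                     
                     
                     


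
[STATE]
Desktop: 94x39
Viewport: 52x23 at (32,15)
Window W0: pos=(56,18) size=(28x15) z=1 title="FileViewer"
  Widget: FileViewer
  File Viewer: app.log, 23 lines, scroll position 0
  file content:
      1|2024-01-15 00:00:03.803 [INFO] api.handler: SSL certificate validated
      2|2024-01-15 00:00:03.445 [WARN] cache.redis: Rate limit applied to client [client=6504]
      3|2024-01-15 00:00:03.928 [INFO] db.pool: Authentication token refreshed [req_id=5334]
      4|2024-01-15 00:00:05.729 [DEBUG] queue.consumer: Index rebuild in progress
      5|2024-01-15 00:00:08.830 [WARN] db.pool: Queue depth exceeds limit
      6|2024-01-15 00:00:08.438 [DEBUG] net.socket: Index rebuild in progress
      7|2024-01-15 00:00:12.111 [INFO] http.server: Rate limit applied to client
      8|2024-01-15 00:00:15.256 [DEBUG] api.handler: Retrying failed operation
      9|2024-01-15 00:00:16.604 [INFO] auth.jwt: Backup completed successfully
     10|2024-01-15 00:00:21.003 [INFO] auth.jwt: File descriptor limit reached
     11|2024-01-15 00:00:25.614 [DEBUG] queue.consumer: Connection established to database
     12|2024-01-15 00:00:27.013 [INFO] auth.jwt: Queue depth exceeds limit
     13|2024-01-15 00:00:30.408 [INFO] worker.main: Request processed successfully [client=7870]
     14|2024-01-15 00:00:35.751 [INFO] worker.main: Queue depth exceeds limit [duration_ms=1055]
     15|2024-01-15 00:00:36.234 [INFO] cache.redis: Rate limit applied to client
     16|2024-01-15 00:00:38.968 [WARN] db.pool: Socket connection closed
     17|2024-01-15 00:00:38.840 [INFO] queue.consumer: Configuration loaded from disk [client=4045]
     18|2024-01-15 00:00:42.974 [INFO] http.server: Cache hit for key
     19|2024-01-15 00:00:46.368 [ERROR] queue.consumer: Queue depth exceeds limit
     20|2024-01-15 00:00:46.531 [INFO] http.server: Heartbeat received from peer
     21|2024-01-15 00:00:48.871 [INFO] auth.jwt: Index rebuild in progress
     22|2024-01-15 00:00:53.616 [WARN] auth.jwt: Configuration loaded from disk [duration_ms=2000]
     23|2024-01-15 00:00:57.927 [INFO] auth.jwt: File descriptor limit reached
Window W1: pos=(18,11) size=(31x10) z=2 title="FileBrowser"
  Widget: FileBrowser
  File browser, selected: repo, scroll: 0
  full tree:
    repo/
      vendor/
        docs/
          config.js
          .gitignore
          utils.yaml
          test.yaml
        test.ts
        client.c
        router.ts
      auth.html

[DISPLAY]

r/              ┃                                   
                ┃                                   
                ┃                                   
                ┃       ┏━━━━━━━━━━━━━━━━━━━━━━━━━━┓
                ┃       ┃ FileViewer               ┃
━━━━━━━━━━━━━━━━┛       ┠──────────────────────────┨
                        ┃2024-01-15 00:00:03.803 [▲┃
                        ┃2024-01-15 00:00:03.445 [█┃
                        ┃2024-01-15 00:00:03.928 [░┃
                        ┃2024-01-15 00:00:05.729 [░┃
                        ┃2024-01-15 00:00:08.830 [░┃
                        ┃2024-01-15 00:00:08.438 [░┃
                        ┃2024-01-15 00:00:12.111 [░┃
                        ┃2024-01-15 00:00:15.256 [░┃
                        ┃2024-01-15 00:00:16.604 [░┃
                        ┃2024-01-15 00:00:21.003 [░┃
                        ┃2024-01-15 00:00:25.614 [▼┃
                        ┗━━━━━━━━━━━━━━━━━━━━━━━━━━┛
                                                    
                                                    
                                                    
                                                    
                                                    


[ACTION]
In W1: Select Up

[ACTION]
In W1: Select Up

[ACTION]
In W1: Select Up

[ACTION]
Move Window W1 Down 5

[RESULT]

                                                    
━━━━━━━━━━━━━━━━┓                                   
                ┃                                   
────────────────┨       ┏━━━━━━━━━━━━━━━━━━━━━━━━━━┓
                ┃       ┃ FileViewer               ┃
r/              ┃       ┠──────────────────────────┨
                ┃       ┃2024-01-15 00:00:03.803 [▲┃
                ┃       ┃2024-01-15 00:00:03.445 [█┃
                ┃       ┃2024-01-15 00:00:03.928 [░┃
                ┃       ┃2024-01-15 00:00:05.729 [░┃
━━━━━━━━━━━━━━━━┛       ┃2024-01-15 00:00:08.830 [░┃
                        ┃2024-01-15 00:00:08.438 [░┃
                        ┃2024-01-15 00:00:12.111 [░┃
                        ┃2024-01-15 00:00:15.256 [░┃
                        ┃2024-01-15 00:00:16.604 [░┃
                        ┃2024-01-15 00:00:21.003 [░┃
                        ┃2024-01-15 00:00:25.614 [▼┃
                        ┗━━━━━━━━━━━━━━━━━━━━━━━━━━┛
                                                    
                                                    
                                                    
                                                    
                                                    


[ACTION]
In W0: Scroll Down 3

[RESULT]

                                                    
━━━━━━━━━━━━━━━━┓                                   
                ┃                                   
────────────────┨       ┏━━━━━━━━━━━━━━━━━━━━━━━━━━┓
                ┃       ┃ FileViewer               ┃
r/              ┃       ┠──────────────────────────┨
                ┃       ┃2024-01-15 00:00:05.729 [▲┃
                ┃       ┃2024-01-15 00:00:08.830 [░┃
                ┃       ┃2024-01-15 00:00:08.438 [░┃
                ┃       ┃2024-01-15 00:00:12.111 [█┃
━━━━━━━━━━━━━━━━┛       ┃2024-01-15 00:00:15.256 [░┃
                        ┃2024-01-15 00:00:16.604 [░┃
                        ┃2024-01-15 00:00:21.003 [░┃
                        ┃2024-01-15 00:00:25.614 [░┃
                        ┃2024-01-15 00:00:27.013 [░┃
                        ┃2024-01-15 00:00:30.408 [░┃
                        ┃2024-01-15 00:00:35.751 [▼┃
                        ┗━━━━━━━━━━━━━━━━━━━━━━━━━━┛
                                                    
                                                    
                                                    
                                                    
                                                    


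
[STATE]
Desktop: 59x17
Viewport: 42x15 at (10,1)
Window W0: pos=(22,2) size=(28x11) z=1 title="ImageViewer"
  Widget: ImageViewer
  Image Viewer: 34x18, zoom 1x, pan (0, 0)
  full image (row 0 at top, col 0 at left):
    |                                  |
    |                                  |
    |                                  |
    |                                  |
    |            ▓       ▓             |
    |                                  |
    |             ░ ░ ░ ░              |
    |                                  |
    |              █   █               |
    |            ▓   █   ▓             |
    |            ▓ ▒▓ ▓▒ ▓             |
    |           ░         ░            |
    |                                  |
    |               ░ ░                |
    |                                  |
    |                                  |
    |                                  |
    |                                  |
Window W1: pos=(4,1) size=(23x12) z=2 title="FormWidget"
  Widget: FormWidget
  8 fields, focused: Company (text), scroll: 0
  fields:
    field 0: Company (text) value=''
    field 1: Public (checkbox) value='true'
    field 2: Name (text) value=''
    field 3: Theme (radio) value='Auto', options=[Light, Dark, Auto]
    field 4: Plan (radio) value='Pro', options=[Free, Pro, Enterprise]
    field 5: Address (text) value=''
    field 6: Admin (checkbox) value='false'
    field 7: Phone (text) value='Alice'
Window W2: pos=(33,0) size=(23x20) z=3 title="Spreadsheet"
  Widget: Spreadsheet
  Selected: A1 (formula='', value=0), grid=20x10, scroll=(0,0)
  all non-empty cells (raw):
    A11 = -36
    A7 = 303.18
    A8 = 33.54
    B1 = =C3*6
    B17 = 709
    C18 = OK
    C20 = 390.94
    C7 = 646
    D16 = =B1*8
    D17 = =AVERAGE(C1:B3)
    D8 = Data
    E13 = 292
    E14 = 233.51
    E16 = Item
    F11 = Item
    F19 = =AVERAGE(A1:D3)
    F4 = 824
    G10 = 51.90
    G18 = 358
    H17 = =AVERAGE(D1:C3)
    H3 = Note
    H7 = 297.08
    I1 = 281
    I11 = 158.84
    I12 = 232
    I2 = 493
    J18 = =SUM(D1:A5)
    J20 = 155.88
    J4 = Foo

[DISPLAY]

━━━━━━━━━━━━━━━━┓      ┃ Spreadsheet      
Widget          ┃━━━━━━┠──────────────────
────────────────┨geView┃A1:               
pany:    [     ]┃──────┃       A       B  
lic:     [x]    ┃      ┃------------------
e:       [     ]┃      ┃  1      [0]      
me:      ( ) Lig┃      ┃  2        0      
n:       ( ) Fre┃      ┃  3        0      
ress:    [     ]┃      ┃  4        0      
in:      [ ]    ┃      ┃  5        0      
ne:      [Alice]┃      ┃  6        0      
━━━━━━━━━━━━━━━━┛━━━━━━┃  7   303.18      
                       ┃  8    33.54      
                       ┃  9        0      
                       ┃ 10        0      


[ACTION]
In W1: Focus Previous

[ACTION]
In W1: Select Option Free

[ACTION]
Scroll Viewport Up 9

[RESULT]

                       ┏━━━━━━━━━━━━━━━━━━
━━━━━━━━━━━━━━━━┓      ┃ Spreadsheet      
Widget          ┃━━━━━━┠──────────────────
────────────────┨geView┃A1:               
pany:    [     ]┃──────┃       A       B  
lic:     [x]    ┃      ┃------------------
e:       [     ]┃      ┃  1      [0]      
me:      ( ) Lig┃      ┃  2        0      
n:       ( ) Fre┃      ┃  3        0      
ress:    [     ]┃      ┃  4        0      
in:      [ ]    ┃      ┃  5        0      
ne:      [Alice]┃      ┃  6        0      
━━━━━━━━━━━━━━━━┛━━━━━━┃  7   303.18      
                       ┃  8    33.54      
                       ┃  9        0      


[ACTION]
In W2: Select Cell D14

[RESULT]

                       ┏━━━━━━━━━━━━━━━━━━
━━━━━━━━━━━━━━━━┓      ┃ Spreadsheet      
Widget          ┃━━━━━━┠──────────────────
────────────────┨geView┃D14:              
pany:    [     ]┃──────┃       A       B  
lic:     [x]    ┃      ┃------------------
e:       [     ]┃      ┃  1        0      
me:      ( ) Lig┃      ┃  2        0      
n:       ( ) Fre┃      ┃  3        0      
ress:    [     ]┃      ┃  4        0      
in:      [ ]    ┃      ┃  5        0      
ne:      [Alice]┃      ┃  6        0      
━━━━━━━━━━━━━━━━┛━━━━━━┃  7   303.18      
                       ┃  8    33.54      
                       ┃  9        0      


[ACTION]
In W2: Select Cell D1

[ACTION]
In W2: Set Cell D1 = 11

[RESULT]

                       ┏━━━━━━━━━━━━━━━━━━
━━━━━━━━━━━━━━━━┓      ┃ Spreadsheet      
Widget          ┃━━━━━━┠──────────────────
────────────────┨geView┃D1: 11            
pany:    [     ]┃──────┃       A       B  
lic:     [x]    ┃      ┃------------------
e:       [     ]┃      ┃  1        0      
me:      ( ) Lig┃      ┃  2        0      
n:       ( ) Fre┃      ┃  3        0      
ress:    [     ]┃      ┃  4        0      
in:      [ ]    ┃      ┃  5        0      
ne:      [Alice]┃      ┃  6        0      
━━━━━━━━━━━━━━━━┛━━━━━━┃  7   303.18      
                       ┃  8    33.54      
                       ┃  9        0      
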